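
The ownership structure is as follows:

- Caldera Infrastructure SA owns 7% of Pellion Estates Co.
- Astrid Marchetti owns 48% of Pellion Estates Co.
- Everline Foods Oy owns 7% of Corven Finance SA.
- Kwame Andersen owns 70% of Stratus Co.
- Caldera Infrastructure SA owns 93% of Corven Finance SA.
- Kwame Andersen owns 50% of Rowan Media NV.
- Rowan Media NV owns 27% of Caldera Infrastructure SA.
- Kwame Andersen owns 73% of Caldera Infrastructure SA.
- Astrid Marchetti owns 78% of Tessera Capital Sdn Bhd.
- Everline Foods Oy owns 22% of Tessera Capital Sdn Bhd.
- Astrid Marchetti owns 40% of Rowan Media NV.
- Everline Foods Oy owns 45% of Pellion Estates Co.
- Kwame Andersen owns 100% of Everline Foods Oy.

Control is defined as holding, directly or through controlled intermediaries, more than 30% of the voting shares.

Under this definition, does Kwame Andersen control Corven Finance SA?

Yes

Kwame holds 100% of Everline, so Kwame controls Everline.
Kwame holds 50% of Rowan, so Kwame controls Rowan.
Kwame and Rowan together hold 73% + 27% = 100% of Caldera, so Kwame controls Caldera.
Caldera and Everline together hold 93% + 7% = 100% of Corven, so Kwame controls Corven.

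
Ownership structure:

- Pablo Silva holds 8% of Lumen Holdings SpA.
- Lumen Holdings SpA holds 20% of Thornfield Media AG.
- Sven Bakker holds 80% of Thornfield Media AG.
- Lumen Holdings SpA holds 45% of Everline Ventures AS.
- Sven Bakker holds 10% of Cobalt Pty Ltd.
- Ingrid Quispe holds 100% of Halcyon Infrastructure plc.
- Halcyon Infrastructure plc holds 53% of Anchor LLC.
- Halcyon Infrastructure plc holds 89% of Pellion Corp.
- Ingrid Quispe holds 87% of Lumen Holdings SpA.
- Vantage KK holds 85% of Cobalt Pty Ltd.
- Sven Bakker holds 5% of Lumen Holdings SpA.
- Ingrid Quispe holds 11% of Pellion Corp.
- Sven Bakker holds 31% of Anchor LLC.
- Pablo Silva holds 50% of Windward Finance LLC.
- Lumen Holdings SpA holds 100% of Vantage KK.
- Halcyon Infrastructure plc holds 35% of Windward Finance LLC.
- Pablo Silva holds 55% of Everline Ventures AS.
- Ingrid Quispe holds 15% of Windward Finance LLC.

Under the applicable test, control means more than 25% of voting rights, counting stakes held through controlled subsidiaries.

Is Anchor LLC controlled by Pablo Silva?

No

Pablo holds 50% of Windward, so Pablo controls Windward.
Pablo holds 55% of Everline, so Pablo controls Everline.
Neither Pablo nor any entity Pablo controls holds any voting interest in Anchor.
So Pablo does not control Anchor.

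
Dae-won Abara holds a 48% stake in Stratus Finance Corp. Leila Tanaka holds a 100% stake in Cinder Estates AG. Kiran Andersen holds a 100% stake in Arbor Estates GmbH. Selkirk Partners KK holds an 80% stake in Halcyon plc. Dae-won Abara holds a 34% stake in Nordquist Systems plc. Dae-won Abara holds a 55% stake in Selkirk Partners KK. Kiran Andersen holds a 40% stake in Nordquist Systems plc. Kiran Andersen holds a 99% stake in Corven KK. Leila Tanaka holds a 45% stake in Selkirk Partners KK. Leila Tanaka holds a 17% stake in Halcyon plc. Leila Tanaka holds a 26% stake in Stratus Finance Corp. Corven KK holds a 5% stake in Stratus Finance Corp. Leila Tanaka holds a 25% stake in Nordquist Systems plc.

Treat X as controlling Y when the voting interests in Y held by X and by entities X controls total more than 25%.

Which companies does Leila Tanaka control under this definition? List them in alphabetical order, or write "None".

Cinder Estates AG, Halcyon plc, Selkirk Partners KK, Stratus Finance Corp

Leila holds 45% of Selkirk, so Leila controls Selkirk.
Selkirk and Leila together hold 80% + 17% = 97% of Halcyon, so Leila controls Halcyon.
Leila holds 100% of Cinder, so Leila controls Cinder.
Leila holds 26% of Stratus, so Leila controls Stratus.
No other company's threshold is met.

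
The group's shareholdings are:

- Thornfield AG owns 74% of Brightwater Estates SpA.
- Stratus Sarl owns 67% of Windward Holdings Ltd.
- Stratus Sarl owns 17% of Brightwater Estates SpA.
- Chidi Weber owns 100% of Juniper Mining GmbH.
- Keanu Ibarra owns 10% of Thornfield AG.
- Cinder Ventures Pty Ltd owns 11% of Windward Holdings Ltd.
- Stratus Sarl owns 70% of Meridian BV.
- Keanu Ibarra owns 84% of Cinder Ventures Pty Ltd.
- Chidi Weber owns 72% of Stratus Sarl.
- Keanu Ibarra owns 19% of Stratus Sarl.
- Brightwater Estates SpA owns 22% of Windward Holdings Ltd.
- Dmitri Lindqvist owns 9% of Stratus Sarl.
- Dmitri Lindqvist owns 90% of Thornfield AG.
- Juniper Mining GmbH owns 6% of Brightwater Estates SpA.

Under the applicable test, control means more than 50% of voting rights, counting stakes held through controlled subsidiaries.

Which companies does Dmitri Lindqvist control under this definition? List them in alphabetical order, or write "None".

Brightwater Estates SpA, Thornfield AG

Dmitri holds 90% of Thornfield, so Dmitri controls Thornfield.
Thornfield holds 74% of Brightwater, so Dmitri controls Brightwater.
No other company's threshold is met.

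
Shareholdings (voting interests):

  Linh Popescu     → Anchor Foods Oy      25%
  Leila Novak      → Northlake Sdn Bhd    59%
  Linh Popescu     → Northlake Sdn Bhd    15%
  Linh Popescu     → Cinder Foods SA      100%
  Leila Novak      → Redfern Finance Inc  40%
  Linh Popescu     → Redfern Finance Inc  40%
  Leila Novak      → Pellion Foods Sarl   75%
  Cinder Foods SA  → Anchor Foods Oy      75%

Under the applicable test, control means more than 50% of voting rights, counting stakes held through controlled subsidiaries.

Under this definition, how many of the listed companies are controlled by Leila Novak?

Leila holds 59% of Northlake, so Leila controls Northlake.
Leila holds 75% of Pellion, so Leila controls Pellion.
No other company's threshold is met.
Leila controls 2 companies.

2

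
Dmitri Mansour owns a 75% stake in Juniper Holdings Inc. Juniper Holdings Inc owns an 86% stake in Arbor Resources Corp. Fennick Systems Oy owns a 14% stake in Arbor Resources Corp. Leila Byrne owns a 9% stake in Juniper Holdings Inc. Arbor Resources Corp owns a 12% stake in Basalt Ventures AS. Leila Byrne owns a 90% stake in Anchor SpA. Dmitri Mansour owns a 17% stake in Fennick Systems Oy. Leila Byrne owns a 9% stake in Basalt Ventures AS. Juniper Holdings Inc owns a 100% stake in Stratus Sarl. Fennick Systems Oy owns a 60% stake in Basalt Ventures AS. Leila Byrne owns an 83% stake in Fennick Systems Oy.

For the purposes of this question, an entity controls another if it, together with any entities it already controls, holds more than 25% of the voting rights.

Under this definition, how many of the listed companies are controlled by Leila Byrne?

3

Leila holds 83% of Fennick, so Leila controls Fennick.
Leila holds 90% of Anchor, so Leila controls Anchor.
Leila and Fennick together hold 9% + 60% = 69% of Basalt, so Leila controls Basalt.
No other company's threshold is met.
Leila controls 3 companies.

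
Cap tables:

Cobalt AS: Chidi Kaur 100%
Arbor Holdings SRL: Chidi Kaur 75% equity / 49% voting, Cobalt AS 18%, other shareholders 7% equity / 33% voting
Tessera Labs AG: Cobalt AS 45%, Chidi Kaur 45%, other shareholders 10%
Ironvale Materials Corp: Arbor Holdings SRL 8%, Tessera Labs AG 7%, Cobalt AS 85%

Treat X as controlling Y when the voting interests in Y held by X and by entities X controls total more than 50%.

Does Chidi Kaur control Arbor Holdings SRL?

Yes

Chidi holds 100% of Cobalt, so Chidi controls Cobalt.
Chidi and Cobalt together hold 49% + 18% = 67% of Arbor, so Chidi controls Arbor.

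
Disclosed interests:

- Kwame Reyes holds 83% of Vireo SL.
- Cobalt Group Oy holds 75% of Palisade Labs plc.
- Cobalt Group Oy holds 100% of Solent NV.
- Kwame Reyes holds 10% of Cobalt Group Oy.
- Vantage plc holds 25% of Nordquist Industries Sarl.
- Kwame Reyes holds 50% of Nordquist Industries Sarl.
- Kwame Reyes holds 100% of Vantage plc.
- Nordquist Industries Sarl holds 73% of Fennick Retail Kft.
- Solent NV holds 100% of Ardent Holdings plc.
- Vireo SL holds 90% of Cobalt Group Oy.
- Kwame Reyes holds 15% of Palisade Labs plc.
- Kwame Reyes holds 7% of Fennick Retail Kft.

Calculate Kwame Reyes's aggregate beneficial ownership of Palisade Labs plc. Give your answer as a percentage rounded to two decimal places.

Kwame reaches Palisade along 3 paths.
Direct stake: 15% = 15%.
Via Vireo → Cobalt: 83% × 90% × 75% = 56.025%.
Via Cobalt: 10% × 75% = 7.5%.
Total: 15% + 56.025% + 7.5% = 78.525%.
Rounded: 78.53%.

78.53%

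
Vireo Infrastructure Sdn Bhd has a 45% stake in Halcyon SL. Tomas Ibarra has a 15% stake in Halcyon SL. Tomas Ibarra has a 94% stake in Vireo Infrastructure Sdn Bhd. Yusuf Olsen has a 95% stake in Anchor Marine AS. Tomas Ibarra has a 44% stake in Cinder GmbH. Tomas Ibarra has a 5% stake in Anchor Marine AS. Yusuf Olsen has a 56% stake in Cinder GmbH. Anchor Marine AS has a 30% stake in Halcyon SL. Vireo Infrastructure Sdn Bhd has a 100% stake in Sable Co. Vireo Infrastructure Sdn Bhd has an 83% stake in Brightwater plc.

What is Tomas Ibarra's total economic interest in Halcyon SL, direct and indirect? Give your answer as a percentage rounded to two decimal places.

Tomas reaches Halcyon along 3 paths.
Via Anchor: 5% × 30% = 1.5%.
Via Vireo: 94% × 45% = 42.3%.
Direct stake: 15% = 15%.
Total: 1.5% + 42.3% + 15% = 58.8%.
Rounded: 58.80%.

58.80%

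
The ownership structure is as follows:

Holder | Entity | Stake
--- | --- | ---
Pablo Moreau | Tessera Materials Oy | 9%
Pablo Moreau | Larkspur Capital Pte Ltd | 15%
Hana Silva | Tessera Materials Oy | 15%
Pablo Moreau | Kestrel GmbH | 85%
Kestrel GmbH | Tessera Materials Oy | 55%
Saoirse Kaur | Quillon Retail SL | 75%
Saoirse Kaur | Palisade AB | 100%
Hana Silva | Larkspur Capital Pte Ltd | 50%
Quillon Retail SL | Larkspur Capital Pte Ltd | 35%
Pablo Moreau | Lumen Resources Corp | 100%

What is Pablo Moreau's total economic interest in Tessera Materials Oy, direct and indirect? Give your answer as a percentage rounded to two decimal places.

55.75%

Pablo reaches Tessera along 2 paths.
Via Kestrel: 85% × 55% = 46.75%.
Direct stake: 9% = 9%.
Total: 46.75% + 9% = 55.75%.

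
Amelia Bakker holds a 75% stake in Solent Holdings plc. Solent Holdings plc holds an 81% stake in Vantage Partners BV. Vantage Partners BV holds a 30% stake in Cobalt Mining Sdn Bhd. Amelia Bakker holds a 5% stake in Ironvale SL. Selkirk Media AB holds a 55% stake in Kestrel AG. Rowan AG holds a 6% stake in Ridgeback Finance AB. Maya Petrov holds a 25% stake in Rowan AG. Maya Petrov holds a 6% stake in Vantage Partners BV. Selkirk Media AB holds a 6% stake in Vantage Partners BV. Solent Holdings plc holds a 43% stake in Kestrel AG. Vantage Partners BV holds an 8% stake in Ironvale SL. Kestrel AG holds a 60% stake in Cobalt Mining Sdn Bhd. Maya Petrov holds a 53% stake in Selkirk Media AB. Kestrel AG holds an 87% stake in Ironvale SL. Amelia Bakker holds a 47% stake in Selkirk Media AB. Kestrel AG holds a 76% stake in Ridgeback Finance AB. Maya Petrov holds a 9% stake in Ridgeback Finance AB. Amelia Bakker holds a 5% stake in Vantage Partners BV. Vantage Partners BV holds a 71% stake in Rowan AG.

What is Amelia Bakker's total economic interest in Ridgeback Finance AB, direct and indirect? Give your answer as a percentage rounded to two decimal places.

Amelia reaches Ridgeback along 5 paths.
Via Solent → Vantage → Rowan: 75% × 81% × 71% × 6% = 2.58795%.
Via Selkirk → Vantage → Rowan: 47% × 6% × 71% × 6% = 0.120132%.
Via Vantage → Rowan: 5% × 71% × 6% = 0.213%.
Via Selkirk → Kestrel: 47% × 55% × 76% = 19.646%.
Via Solent → Kestrel: 75% × 43% × 76% = 24.51%.
Total: 2.58795% + 0.120132% + 0.213% + 19.646% + 24.51% = 47.077082%.
Rounded: 47.08%.

47.08%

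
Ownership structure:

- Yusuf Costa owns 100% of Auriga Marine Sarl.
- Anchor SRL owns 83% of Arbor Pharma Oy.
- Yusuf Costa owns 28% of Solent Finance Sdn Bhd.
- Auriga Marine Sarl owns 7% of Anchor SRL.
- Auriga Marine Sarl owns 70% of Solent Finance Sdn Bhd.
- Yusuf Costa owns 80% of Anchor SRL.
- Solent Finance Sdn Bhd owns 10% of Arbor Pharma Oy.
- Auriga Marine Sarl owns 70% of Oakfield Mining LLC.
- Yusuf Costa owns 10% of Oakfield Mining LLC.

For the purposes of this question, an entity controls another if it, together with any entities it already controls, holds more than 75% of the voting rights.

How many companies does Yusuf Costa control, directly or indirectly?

Yusuf holds 100% of Auriga, so Yusuf controls Auriga.
Yusuf and Auriga together hold 80% + 7% = 87% of Anchor, so Yusuf controls Anchor.
Auriga and Yusuf together hold 70% + 10% = 80% of Oakfield, so Yusuf controls Oakfield.
Auriga and Yusuf together hold 70% + 28% = 98% of Solent, so Yusuf controls Solent.
Solent and Anchor together hold 10% + 83% = 93% of Arbor, so Yusuf controls Arbor.
Yusuf controls 5 companies.

5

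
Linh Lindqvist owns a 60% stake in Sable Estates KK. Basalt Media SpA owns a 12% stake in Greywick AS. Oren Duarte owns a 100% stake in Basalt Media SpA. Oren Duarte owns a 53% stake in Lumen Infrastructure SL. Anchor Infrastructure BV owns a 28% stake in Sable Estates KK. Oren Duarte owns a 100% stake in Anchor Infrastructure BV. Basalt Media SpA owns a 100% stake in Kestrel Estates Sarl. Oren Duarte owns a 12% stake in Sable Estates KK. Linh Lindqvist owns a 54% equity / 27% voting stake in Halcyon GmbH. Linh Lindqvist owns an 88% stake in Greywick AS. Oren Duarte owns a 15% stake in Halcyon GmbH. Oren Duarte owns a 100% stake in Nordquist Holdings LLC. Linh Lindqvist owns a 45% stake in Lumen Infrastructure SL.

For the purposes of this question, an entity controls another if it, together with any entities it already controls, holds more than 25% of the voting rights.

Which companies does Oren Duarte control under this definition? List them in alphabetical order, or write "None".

Anchor Infrastructure BV, Basalt Media SpA, Kestrel Estates Sarl, Lumen Infrastructure SL, Nordquist Holdings LLC, Sable Estates KK

Oren holds 53% of Lumen, so Oren controls Lumen.
Oren holds 100% of Basalt, so Oren controls Basalt.
Oren holds 100% of Anchor, so Oren controls Anchor.
Basalt holds 100% of Kestrel, so Oren controls Kestrel.
Anchor and Oren together hold 28% + 12% = 40% of Sable, so Oren controls Sable.
Oren holds 100% of Nordquist, so Oren controls Nordquist.
No other company's threshold is met.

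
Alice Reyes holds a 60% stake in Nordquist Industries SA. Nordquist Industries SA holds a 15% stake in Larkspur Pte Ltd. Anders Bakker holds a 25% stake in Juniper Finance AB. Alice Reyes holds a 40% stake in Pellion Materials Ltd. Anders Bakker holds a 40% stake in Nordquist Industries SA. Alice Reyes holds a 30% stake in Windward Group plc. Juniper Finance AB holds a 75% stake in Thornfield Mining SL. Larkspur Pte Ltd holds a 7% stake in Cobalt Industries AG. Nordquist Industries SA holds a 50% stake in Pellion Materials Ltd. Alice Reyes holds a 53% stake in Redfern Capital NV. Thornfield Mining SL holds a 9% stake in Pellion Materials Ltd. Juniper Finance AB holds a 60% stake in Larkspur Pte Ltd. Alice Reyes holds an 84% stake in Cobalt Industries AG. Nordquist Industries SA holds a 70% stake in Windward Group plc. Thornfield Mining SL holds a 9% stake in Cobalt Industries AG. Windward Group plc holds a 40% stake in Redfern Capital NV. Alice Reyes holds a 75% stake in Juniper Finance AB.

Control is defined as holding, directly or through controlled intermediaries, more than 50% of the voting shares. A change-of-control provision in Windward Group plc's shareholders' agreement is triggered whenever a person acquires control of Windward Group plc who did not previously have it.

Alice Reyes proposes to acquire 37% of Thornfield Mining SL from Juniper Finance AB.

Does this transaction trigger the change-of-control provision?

No

The purchase adds only to Alice's holdings (Juniper's stake shrinks), so Alice is the only person who could newly come to control Windward.
Alice holds 60% of Nordquist, so Alice controls Nordquist.
Alice and Nordquist together hold 30% + 70% = 100% of Windward, so Alice controls Windward.
So Alice already controls Windward before the transaction.
After the purchase, Alice holds 37% of Thornfield directly, and Juniper's stake falls to 38%.
Alice controlled Windward already, so this is not a new person acquiring control; every other person's position is unchanged or reduced.
No new person acquires control, so the clause is not triggered.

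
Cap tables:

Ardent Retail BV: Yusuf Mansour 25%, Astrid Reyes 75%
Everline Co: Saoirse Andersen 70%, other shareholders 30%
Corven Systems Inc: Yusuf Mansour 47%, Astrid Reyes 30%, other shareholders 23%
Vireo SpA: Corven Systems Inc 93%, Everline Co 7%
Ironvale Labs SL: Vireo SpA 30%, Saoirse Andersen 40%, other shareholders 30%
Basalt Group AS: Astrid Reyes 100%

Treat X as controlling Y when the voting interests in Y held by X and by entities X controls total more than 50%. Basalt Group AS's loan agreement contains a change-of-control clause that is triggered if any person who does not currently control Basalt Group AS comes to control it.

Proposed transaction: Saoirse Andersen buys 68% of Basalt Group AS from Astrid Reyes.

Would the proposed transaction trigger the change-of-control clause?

Yes

The purchase adds only to Saoirse's holdings (Astrid's stake shrinks), so Saoirse is the only person who could newly come to control Basalt.
Saoirse holds 70% of Everline, so Saoirse controls Everline.
Neither Saoirse nor any entity Saoirse controls holds any voting interest in Basalt.
So before the transaction, Saoirse does not control Basalt.
After the purchase, Saoirse holds 68% of Basalt directly, and Astrid's stake falls to 32%.
Saoirse holds 68% of Basalt, so Saoirse controls Basalt.
Saoirse did not control Basalt before and does after, so the clause is triggered.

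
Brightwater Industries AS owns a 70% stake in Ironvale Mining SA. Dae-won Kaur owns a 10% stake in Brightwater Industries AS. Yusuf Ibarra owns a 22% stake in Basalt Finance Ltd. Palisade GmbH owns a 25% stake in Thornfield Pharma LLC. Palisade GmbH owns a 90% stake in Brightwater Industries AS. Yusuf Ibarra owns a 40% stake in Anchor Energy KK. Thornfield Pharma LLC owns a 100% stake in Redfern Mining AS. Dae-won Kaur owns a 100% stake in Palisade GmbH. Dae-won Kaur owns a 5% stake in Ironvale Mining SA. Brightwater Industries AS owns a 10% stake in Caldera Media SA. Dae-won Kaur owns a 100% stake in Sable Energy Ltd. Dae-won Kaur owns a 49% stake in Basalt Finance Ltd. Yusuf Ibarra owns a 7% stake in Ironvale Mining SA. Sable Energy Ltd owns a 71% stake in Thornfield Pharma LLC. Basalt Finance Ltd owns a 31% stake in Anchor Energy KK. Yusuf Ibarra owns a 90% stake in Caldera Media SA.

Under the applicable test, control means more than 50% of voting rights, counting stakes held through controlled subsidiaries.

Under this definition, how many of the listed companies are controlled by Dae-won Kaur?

6

Dae-won holds 100% of Palisade, so Dae-won controls Palisade.
Palisade and Dae-won together hold 90% + 10% = 100% of Brightwater, so Dae-won controls Brightwater.
Dae-won holds 100% of Sable, so Dae-won controls Sable.
Sable and Palisade together hold 71% + 25% = 96% of Thornfield, so Dae-won controls Thornfield.
Brightwater and Dae-won together hold 70% + 5% = 75% of Ironvale, so Dae-won controls Ironvale.
Thornfield holds 100% of Redfern, so Dae-won controls Redfern.
No other company's threshold is met.
Dae-won controls 6 companies.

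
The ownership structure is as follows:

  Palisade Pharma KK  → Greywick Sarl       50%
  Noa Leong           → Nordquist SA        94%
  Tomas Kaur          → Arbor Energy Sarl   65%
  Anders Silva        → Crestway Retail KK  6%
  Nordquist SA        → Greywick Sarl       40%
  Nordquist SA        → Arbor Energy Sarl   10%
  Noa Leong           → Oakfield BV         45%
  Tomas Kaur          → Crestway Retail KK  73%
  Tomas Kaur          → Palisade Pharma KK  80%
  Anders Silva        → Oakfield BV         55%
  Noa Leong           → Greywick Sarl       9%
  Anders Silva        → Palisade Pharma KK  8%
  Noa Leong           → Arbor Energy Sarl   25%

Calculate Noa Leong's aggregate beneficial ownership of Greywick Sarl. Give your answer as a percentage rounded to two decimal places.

Noa reaches Greywick along 2 paths.
Via Nordquist: 94% × 40% = 37.6%.
Direct stake: 9% = 9%.
Total: 37.6% + 9% = 46.6%.
Rounded: 46.60%.

46.60%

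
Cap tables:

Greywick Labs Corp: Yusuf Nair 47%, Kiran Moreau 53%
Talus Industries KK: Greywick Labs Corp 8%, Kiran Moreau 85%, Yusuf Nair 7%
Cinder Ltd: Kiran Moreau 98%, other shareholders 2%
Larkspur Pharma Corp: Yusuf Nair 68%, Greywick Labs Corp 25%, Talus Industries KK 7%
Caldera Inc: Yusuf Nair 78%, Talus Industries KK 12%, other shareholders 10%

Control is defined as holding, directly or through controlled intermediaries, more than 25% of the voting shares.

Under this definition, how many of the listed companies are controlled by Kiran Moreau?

4

Kiran holds 53% of Greywick, so Kiran controls Greywick.
Greywick and Kiran together hold 8% + 85% = 93% of Talus, so Kiran controls Talus.
Kiran holds 98% of Cinder, so Kiran controls Cinder.
Greywick and Talus together hold 25% + 7% = 32% of Larkspur, so Kiran controls Larkspur.
No other company's threshold is met.
Kiran controls 4 companies.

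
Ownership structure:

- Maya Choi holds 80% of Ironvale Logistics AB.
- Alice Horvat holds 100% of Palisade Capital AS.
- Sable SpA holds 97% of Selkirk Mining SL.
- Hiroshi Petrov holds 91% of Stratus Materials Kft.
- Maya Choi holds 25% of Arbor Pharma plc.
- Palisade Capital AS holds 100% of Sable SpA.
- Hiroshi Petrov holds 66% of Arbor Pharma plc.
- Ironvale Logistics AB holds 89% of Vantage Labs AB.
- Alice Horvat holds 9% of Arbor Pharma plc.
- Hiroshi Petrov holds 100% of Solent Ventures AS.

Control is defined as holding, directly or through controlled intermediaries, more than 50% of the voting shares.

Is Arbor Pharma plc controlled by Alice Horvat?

No

Alice holds 100% of Palisade, so Alice controls Palisade.
Palisade holds 100% of Sable, so Alice controls Sable.
Sable holds 97% of Selkirk, so Alice controls Selkirk.
In Arbor, Alice's side holds only 9%, not > 50%.
So Alice does not control Arbor.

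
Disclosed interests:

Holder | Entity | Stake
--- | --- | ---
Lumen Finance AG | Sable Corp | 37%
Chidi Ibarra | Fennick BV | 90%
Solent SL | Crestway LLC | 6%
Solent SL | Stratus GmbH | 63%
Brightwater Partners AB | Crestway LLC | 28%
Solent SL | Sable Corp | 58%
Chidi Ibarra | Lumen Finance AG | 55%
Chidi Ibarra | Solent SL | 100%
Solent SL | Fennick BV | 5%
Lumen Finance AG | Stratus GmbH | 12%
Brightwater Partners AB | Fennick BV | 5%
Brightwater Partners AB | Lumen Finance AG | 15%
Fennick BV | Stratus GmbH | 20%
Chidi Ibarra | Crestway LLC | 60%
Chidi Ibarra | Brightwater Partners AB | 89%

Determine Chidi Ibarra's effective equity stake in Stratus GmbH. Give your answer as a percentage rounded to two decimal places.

91.09%

Chidi reaches Stratus along 6 paths.
Via Brightwater → Lumen: 89% × 15% × 12% = 1.602%.
Via Lumen: 55% × 12% = 6.6%.
Via Solent: 100% × 63% = 63%.
Via Brightwater → Fennick: 89% × 5% × 20% = 0.89%.
Via Fennick: 90% × 20% = 18%.
Via Solent → Fennick: 100% × 5% × 20% = 1%.
Total: 1.602% + 6.6% + 63% + 0.89% + 18% + 1% = 91.092%.
Rounded: 91.09%.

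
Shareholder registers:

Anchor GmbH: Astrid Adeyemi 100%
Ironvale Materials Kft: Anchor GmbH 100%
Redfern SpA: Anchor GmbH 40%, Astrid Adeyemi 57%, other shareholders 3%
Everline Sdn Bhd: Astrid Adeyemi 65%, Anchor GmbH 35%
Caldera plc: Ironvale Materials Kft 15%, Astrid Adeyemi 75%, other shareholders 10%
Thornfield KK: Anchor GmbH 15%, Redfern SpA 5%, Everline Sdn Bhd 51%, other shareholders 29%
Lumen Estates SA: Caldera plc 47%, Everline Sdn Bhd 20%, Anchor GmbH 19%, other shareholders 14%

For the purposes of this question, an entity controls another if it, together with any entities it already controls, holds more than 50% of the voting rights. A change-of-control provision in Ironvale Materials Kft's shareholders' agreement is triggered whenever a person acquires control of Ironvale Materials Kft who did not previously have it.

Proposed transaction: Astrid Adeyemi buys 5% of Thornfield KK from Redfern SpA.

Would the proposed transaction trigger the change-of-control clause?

No

The purchase adds only to Astrid's holdings (Redfern's stake shrinks), so Astrid is the only person who could newly come to control Ironvale.
Astrid holds 100% of Anchor, so Astrid controls Anchor.
Anchor holds 100% of Ironvale, so Astrid controls Ironvale.
So Astrid already controls Ironvale before the transaction.
After the purchase, Astrid holds 5% of Thornfield directly, and Redfern's stake falls to 0%.
Astrid controlled Ironvale already, so this is not a new person acquiring control; every other person's position is unchanged or reduced.
No new person acquires control, so the clause is not triggered.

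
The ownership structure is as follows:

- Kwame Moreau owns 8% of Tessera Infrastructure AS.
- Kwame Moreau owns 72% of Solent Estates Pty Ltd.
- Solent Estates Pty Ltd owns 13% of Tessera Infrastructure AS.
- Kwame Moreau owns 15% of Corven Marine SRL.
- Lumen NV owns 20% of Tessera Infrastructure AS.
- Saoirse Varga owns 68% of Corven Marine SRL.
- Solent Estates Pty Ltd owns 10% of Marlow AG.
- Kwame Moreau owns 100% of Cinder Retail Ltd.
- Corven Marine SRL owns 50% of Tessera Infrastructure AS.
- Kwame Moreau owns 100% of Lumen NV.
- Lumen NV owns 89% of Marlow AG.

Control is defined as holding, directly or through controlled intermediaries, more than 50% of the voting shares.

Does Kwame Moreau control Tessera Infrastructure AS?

No

Kwame holds 72% of Solent, so Kwame controls Solent.
Kwame holds 100% of Lumen, so Kwame controls Lumen.
Kwame holds 100% of Cinder, so Kwame controls Cinder.
Solent and Lumen together hold 10% + 89% = 99% of Marlow, so Kwame controls Marlow.
In Tessera, Kwame's side holds only 8% + 13% + 20% = 41%, not > 50%.
So Kwame does not control Tessera.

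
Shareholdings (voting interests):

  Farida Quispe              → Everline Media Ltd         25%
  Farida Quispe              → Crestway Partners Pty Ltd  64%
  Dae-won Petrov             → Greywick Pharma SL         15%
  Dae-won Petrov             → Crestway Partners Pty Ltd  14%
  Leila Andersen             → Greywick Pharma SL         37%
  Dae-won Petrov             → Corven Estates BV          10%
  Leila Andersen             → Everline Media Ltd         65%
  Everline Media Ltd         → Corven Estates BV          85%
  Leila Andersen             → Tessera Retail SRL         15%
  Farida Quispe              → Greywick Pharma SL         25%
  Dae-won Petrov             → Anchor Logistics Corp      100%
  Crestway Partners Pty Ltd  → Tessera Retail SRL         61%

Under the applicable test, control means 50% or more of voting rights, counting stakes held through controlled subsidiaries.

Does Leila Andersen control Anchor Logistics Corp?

Leila holds 65% of Everline, so Leila controls Everline.
Everline holds 85% of Corven, so Leila controls Corven.
Neither Leila nor any entity Leila controls holds any voting interest in Anchor.
So Leila does not control Anchor.

No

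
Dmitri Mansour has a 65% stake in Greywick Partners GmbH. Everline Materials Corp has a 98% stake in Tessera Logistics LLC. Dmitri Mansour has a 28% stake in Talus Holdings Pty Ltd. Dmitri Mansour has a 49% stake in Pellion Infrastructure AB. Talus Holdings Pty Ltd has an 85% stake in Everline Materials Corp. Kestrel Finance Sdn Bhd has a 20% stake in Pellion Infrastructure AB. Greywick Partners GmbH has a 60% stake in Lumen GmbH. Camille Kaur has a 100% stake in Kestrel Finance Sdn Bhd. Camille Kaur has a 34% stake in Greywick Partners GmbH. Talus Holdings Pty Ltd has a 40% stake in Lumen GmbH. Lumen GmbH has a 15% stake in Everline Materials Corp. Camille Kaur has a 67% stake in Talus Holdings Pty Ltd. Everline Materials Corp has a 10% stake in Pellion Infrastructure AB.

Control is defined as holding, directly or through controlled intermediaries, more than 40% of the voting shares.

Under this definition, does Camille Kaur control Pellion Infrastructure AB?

Camille holds 67% of Talus, so Camille controls Talus.
Talus holds 85% of Everline, so Camille controls Everline.
Everline holds 98% of Tessera, so Camille controls Tessera.
Camille holds 100% of Kestrel, so Camille controls Kestrel.
In Pellion, Camille's side holds only 20% + 10% = 30%, not > 40%.
So Camille does not control Pellion.

No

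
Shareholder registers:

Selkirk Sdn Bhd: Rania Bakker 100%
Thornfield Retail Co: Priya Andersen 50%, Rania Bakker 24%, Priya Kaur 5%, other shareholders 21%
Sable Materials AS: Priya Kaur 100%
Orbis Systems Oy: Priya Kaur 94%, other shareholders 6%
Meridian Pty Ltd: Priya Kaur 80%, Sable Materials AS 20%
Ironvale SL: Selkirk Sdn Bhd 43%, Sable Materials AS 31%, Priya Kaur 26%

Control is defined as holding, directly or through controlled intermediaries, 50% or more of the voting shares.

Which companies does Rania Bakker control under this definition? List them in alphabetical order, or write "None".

Rania holds 100% of Selkirk, so Rania controls Selkirk.
No other company's threshold is met.

Selkirk Sdn Bhd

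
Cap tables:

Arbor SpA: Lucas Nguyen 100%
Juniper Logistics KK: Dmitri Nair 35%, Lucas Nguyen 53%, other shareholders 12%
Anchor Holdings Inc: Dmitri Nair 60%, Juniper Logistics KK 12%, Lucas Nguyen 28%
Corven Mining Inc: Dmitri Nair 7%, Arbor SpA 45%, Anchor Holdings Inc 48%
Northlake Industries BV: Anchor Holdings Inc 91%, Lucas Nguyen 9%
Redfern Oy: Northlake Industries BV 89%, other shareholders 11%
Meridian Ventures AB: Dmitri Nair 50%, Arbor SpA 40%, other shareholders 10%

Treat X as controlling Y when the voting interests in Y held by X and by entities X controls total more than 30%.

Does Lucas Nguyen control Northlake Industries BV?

Lucas holds 53% of Juniper, so Lucas controls Juniper.
Juniper and Lucas together hold 12% + 28% = 40% of Anchor, so Lucas controls Anchor.
Anchor and Lucas together hold 91% + 9% = 100% of Northlake, so Lucas controls Northlake.

Yes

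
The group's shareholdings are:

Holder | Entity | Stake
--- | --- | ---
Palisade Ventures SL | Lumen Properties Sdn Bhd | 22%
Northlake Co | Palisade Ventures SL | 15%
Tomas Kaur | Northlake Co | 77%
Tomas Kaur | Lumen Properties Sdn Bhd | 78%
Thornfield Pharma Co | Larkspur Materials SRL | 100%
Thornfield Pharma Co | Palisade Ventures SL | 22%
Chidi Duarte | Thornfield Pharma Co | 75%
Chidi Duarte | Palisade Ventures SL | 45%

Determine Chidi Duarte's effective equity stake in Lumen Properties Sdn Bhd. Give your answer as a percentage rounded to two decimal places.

13.53%

Chidi reaches Lumen along 2 paths.
Via Palisade: 45% × 22% = 9.9%.
Via Thornfield → Palisade: 75% × 22% × 22% = 3.63%.
Total: 9.9% + 3.63% = 13.53%.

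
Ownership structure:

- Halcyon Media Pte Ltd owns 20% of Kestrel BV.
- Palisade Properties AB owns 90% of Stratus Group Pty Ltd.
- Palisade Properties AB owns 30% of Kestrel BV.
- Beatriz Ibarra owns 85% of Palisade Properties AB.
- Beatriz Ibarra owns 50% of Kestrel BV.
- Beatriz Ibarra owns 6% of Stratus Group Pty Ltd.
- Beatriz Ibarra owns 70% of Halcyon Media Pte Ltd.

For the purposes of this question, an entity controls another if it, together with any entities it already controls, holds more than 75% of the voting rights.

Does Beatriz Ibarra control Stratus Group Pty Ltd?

Yes

Beatriz holds 85% of Palisade, so Beatriz controls Palisade.
Palisade and Beatriz together hold 90% + 6% = 96% of Stratus, so Beatriz controls Stratus.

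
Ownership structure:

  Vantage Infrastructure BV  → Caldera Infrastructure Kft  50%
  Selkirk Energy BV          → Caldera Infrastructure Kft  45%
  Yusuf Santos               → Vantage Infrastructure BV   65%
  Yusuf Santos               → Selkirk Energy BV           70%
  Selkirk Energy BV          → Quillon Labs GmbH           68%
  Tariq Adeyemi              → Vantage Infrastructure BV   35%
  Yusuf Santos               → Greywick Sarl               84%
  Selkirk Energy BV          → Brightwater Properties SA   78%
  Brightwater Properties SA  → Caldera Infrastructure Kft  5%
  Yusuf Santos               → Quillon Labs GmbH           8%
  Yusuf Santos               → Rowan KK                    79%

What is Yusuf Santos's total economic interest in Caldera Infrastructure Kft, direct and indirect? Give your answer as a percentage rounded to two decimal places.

Yusuf reaches Caldera along 3 paths.
Via Selkirk: 70% × 45% = 31.5%.
Via Vantage: 65% × 50% = 32.5%.
Via Selkirk → Brightwater: 70% × 78% × 5% = 2.73%.
Total: 31.5% + 32.5% + 2.73% = 66.73%.

66.73%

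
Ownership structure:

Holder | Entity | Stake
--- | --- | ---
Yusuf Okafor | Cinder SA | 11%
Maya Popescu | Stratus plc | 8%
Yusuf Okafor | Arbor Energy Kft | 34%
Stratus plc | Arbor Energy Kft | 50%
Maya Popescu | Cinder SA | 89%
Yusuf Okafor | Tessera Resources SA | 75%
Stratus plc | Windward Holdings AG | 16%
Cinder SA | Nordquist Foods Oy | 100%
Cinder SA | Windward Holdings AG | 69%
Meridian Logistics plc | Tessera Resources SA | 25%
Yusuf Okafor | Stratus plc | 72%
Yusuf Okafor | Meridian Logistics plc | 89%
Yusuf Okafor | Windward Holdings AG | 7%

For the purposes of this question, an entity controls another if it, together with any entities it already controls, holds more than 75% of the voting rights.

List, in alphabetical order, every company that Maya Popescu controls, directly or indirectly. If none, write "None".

Maya holds 89% of Cinder, so Maya controls Cinder.
Cinder holds 100% of Nordquist, so Maya controls Nordquist.
No other company's threshold is met.

Cinder SA, Nordquist Foods Oy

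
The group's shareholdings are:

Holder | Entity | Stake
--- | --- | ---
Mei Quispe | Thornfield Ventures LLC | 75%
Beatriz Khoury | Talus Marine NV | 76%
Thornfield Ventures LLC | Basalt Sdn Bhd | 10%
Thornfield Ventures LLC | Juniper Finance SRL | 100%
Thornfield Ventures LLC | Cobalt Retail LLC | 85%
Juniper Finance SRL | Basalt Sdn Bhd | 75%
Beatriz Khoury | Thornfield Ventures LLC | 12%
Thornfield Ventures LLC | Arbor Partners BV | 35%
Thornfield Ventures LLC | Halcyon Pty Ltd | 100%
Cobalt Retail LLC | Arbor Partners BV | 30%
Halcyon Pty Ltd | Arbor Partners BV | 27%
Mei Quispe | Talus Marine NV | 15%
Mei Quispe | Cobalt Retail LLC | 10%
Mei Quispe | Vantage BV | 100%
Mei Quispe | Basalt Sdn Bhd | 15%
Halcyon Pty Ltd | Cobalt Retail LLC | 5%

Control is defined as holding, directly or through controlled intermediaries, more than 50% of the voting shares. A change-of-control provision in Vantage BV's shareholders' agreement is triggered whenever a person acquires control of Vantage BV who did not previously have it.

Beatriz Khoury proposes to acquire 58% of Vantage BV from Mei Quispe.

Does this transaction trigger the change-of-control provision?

The purchase adds only to Beatriz's holdings (Mei's stake shrinks), so Beatriz is the only person who could newly come to control Vantage.
Beatriz holds 76% of Talus, so Beatriz controls Talus.
Neither Beatriz nor any entity Beatriz controls holds any voting interest in Vantage.
So before the transaction, Beatriz does not control Vantage.
After the purchase, Beatriz holds 58% of Vantage directly, and Mei's stake falls to 42%.
Beatriz holds 58% of Vantage, so Beatriz controls Vantage.
Beatriz did not control Vantage before and does after, so the clause is triggered.

Yes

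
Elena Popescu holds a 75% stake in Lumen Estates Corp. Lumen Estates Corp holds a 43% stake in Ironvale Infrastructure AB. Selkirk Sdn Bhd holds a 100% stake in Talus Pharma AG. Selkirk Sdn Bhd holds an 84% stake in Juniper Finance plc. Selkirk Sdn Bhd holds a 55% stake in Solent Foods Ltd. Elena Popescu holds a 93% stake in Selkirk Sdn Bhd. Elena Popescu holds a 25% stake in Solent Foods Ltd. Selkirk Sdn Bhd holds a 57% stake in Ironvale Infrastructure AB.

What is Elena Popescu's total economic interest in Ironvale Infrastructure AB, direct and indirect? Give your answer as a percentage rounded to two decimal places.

85.26%

Elena reaches Ironvale along 2 paths.
Via Selkirk: 93% × 57% = 53.01%.
Via Lumen: 75% × 43% = 32.25%.
Total: 53.01% + 32.25% = 85.26%.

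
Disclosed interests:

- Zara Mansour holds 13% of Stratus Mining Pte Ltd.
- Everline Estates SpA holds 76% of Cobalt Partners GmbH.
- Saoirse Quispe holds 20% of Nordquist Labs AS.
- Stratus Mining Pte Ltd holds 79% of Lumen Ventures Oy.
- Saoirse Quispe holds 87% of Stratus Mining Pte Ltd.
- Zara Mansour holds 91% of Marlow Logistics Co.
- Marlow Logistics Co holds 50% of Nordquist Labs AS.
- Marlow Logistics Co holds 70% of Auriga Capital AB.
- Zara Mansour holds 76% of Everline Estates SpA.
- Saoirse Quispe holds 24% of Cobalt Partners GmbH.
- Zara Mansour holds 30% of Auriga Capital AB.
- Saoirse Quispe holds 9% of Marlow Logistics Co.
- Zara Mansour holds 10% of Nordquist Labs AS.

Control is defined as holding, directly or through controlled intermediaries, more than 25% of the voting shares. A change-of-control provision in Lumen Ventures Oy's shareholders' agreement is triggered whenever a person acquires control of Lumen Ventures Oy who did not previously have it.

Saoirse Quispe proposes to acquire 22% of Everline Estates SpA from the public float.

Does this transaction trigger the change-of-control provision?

No

The purchase changes only Saoirse's holdings, so Saoirse is the only person who could newly come to control Lumen.
Saoirse holds 87% of Stratus, so Saoirse controls Stratus.
Stratus holds 79% of Lumen, so Saoirse controls Lumen.
So Saoirse already controls Lumen before the transaction.
After the purchase, Saoirse holds 22% of Everline directly.
Saoirse controlled Lumen already, so this is not a new person acquiring control; every other person's position is unchanged or reduced.
No new person acquires control, so the clause is not triggered.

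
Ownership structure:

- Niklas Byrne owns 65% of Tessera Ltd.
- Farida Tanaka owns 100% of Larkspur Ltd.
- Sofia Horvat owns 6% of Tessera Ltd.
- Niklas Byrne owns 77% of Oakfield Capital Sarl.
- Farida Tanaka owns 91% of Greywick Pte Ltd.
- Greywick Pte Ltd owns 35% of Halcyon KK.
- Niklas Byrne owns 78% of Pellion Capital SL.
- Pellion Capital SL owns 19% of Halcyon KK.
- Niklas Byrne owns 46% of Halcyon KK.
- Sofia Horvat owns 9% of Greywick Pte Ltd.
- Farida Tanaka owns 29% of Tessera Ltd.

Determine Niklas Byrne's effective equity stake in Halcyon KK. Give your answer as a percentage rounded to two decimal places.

60.82%

Niklas reaches Halcyon along 2 paths.
Direct stake: 46% = 46%.
Via Pellion: 78% × 19% = 14.82%.
Total: 46% + 14.82% = 60.82%.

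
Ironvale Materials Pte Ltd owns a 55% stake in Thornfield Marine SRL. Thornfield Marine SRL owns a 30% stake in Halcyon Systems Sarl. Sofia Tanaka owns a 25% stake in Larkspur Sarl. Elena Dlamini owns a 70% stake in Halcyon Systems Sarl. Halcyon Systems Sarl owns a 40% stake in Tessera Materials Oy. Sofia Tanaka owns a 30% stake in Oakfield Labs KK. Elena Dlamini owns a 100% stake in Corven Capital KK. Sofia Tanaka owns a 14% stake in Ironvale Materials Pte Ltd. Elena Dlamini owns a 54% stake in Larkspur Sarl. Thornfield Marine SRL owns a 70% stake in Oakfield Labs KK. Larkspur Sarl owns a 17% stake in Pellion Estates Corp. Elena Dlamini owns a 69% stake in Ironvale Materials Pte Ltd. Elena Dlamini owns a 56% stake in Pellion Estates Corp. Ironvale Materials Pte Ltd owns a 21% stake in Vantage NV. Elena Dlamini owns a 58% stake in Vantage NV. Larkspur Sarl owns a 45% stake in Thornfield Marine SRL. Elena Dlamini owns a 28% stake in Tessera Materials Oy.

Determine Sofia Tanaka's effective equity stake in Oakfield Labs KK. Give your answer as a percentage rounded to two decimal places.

Sofia reaches Oakfield along 3 paths.
Direct stake: 30% = 30%.
Via Ironvale → Thornfield: 14% × 55% × 70% = 5.39%.
Via Larkspur → Thornfield: 25% × 45% × 70% = 7.875%.
Total: 30% + 5.39% + 7.875% = 43.265%.
Rounded: 43.27%.

43.27%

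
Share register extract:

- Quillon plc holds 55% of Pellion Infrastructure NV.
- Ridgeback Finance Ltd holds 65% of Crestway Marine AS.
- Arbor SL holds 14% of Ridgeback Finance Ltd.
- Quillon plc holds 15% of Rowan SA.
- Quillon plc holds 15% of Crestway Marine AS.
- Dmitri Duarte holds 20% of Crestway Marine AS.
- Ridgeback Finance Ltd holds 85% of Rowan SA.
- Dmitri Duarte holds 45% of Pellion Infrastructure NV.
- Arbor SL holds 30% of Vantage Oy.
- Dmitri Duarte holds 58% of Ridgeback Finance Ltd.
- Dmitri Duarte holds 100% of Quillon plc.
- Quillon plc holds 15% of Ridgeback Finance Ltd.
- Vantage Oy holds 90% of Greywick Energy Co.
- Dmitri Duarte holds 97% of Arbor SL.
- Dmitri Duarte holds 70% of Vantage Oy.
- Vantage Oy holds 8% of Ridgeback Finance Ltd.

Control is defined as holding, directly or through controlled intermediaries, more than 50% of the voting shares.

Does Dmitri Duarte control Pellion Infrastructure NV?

Dmitri holds 100% of Quillon, so Dmitri controls Quillon.
Quillon and Dmitri together hold 55% + 45% = 100% of Pellion, so Dmitri controls Pellion.

Yes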